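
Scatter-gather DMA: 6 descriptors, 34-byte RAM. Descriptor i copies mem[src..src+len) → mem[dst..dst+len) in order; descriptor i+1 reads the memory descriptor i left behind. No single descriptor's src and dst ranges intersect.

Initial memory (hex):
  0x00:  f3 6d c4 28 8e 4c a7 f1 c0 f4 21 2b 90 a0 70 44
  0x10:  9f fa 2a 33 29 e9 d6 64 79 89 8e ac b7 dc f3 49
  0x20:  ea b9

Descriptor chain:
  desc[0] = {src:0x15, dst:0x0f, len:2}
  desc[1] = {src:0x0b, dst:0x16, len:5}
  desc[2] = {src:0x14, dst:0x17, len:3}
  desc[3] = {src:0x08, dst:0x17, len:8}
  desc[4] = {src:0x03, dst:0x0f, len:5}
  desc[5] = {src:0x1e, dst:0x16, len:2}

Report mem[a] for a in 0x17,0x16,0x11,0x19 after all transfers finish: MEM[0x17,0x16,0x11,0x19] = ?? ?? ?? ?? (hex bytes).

D0: mem[0x0f..0x10] <- [e9 d6]
D1: mem[0x16..0x1a] <- [2b 90 a0 70 e9]
D2: mem[0x17..0x19] <- [29 e9 2b]
D3: mem[0x17..0x1e] <- [c0 f4 21 2b 90 a0 70 e9]
D4: mem[0x0f..0x13] <- [28 8e 4c a7 f1]
D5: mem[0x16..0x17] <- [e9 49]
query mem[0x17]=0x49, mem[0x16]=0xe9, mem[0x11]=0x4c, mem[0x19]=0x21

MEM[0x17,0x16,0x11,0x19] = 49 e9 4c 21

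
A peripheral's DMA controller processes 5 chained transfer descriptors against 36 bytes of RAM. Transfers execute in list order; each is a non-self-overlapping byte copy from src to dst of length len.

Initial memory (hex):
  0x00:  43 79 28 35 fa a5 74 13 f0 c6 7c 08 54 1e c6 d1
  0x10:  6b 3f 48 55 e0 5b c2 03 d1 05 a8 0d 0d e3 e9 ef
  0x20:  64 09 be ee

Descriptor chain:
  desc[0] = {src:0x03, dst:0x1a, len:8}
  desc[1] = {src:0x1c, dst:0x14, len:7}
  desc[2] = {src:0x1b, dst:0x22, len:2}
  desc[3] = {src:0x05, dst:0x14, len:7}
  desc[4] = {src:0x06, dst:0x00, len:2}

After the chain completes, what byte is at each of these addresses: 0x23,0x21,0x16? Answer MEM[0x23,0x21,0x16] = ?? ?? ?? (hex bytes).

  after D0: wrote 8B at 0x1a = 35faa57413f0c67c
  after D1: wrote 7B at 0x14 = a57413f0c67cbe
  after D2: wrote 2B at 0x22 = faa5
  after D3: wrote 7B at 0x14 = a57413f0c67c08
  after D4: wrote 2B at 0x00 = 7413
query mem[0x23]=0xa5, mem[0x21]=0x7c, mem[0x16]=0x13

MEM[0x23,0x21,0x16] = a5 7c 13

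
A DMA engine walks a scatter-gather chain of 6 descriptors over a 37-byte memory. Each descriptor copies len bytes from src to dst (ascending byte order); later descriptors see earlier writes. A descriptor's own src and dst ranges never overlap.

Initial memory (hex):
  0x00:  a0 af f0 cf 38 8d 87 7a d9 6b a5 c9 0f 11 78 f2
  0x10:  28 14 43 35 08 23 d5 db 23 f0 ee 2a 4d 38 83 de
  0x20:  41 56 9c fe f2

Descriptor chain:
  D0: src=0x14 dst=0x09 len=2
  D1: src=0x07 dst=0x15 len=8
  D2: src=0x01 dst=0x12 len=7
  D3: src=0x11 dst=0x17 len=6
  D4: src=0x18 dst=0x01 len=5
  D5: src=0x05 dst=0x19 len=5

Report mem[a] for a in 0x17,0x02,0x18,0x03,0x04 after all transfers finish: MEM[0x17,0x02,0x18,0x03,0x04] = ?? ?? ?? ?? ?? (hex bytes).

MEM[0x17,0x02,0x18,0x03,0x04] = 14 f0 af cf 38

[0] 0x14->0x09 len=2 : 08 23
[1] 0x07->0x15 len=8 : 7a d9 08 23 c9 0f 11 78
[2] 0x01->0x12 len=7 : af f0 cf 38 8d 87 7a
[3] 0x11->0x17 len=6 : 14 af f0 cf 38 8d
[4] 0x18->0x01 len=5 : af f0 cf 38 8d
[5] 0x05->0x19 len=5 : 8d 87 7a d9 08
query mem[0x17]=0x14, mem[0x02]=0xf0, mem[0x18]=0xaf, mem[0x03]=0xcf, mem[0x04]=0x38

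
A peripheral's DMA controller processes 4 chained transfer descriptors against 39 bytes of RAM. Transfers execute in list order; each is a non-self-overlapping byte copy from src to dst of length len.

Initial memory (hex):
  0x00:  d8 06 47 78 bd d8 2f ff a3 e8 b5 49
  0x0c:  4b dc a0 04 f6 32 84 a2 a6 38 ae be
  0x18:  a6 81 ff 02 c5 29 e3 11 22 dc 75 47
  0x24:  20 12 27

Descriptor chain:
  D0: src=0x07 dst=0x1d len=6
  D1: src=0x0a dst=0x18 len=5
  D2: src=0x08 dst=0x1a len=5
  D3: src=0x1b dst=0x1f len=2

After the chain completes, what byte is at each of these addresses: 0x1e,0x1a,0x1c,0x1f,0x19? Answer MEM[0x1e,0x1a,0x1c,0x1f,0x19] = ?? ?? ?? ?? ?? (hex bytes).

MEM[0x1e,0x1a,0x1c,0x1f,0x19] = 4b a3 b5 e8 49

[0] 0x07->0x1d len=6 : ff a3 e8 b5 49 4b
[1] 0x0a->0x18 len=5 : b5 49 4b dc a0
[2] 0x08->0x1a len=5 : a3 e8 b5 49 4b
[3] 0x1b->0x1f len=2 : e8 b5
query mem[0x1e]=0x4b, mem[0x1a]=0xa3, mem[0x1c]=0xb5, mem[0x1f]=0xe8, mem[0x19]=0x49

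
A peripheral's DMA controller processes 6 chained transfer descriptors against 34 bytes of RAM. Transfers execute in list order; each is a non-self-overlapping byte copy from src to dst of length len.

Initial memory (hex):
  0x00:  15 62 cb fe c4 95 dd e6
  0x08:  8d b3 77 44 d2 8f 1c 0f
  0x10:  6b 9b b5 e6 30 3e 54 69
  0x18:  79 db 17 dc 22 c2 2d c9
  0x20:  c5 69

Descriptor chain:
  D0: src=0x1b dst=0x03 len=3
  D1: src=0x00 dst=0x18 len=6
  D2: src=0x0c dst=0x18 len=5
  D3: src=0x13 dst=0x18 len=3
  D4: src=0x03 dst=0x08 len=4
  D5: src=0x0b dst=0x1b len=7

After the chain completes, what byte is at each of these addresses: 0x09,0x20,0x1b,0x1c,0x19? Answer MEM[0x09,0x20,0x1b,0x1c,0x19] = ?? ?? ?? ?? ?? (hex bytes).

[0] 0x1b->0x03 len=3 : dc 22 c2
[1] 0x00->0x18 len=6 : 15 62 cb dc 22 c2
[2] 0x0c->0x18 len=5 : d2 8f 1c 0f 6b
[3] 0x13->0x18 len=3 : e6 30 3e
[4] 0x03->0x08 len=4 : dc 22 c2 dd
[5] 0x0b->0x1b len=7 : dd d2 8f 1c 0f 6b 9b
query mem[0x09]=0x22, mem[0x20]=0x6b, mem[0x1b]=0xdd, mem[0x1c]=0xd2, mem[0x19]=0x30

MEM[0x09,0x20,0x1b,0x1c,0x19] = 22 6b dd d2 30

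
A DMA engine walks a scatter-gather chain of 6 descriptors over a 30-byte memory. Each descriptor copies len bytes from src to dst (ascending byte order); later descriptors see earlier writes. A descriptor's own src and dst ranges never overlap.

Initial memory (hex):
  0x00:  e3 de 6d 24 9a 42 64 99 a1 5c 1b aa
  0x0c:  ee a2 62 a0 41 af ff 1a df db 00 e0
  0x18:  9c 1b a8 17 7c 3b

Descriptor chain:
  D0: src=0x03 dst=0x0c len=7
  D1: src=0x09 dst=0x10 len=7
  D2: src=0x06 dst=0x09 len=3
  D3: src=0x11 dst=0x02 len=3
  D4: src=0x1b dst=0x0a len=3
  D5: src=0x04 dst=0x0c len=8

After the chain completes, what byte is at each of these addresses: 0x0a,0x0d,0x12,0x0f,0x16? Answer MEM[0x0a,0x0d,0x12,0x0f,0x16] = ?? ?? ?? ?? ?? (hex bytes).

MEM[0x0a,0x0d,0x12,0x0f,0x16] = 17 42 17 99 64

  after D0: wrote 7B at 0x0c = 249a426499a15c
  after D1: wrote 7B at 0x10 = 5c1baa249a4264
  after D2: wrote 3B at 0x09 = 6499a1
  after D3: wrote 3B at 0x02 = 1baa24
  after D4: wrote 3B at 0x0a = 177c3b
  after D5: wrote 8B at 0x0c = 24426499a164177c
query mem[0x0a]=0x17, mem[0x0d]=0x42, mem[0x12]=0x17, mem[0x0f]=0x99, mem[0x16]=0x64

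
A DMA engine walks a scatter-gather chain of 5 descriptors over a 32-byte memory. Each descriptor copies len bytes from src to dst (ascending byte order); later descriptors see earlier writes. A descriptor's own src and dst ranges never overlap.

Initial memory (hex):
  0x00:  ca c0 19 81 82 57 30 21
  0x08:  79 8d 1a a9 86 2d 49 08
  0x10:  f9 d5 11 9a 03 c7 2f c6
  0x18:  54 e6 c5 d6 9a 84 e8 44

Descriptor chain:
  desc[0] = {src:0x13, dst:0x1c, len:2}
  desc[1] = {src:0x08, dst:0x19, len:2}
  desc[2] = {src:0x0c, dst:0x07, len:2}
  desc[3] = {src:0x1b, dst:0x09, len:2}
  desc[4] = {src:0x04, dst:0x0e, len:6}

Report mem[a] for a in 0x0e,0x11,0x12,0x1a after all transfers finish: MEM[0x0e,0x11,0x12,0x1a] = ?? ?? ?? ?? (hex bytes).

MEM[0x0e,0x11,0x12,0x1a] = 82 86 2d 8d

  after D0: wrote 2B at 0x1c = 9a03
  after D1: wrote 2B at 0x19 = 798d
  after D2: wrote 2B at 0x07 = 862d
  after D3: wrote 2B at 0x09 = d69a
  after D4: wrote 6B at 0x0e = 825730862dd6
query mem[0x0e]=0x82, mem[0x11]=0x86, mem[0x12]=0x2d, mem[0x1a]=0x8d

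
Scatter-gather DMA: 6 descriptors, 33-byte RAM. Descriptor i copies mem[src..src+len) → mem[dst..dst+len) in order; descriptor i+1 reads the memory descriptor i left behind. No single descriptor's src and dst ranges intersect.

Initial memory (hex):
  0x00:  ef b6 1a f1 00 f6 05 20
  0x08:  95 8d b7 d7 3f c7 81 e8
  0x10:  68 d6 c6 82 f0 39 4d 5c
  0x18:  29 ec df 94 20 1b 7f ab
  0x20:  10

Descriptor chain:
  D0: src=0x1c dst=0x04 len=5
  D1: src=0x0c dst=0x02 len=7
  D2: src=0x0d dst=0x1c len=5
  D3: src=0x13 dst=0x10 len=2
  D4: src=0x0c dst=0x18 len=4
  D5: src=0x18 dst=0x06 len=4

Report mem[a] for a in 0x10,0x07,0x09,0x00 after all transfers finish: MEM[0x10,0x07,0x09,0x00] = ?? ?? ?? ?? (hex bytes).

MEM[0x10,0x07,0x09,0x00] = 82 c7 e8 ef

[0] 0x1c->0x04 len=5 : 20 1b 7f ab 10
[1] 0x0c->0x02 len=7 : 3f c7 81 e8 68 d6 c6
[2] 0x0d->0x1c len=5 : c7 81 e8 68 d6
[3] 0x13->0x10 len=2 : 82 f0
[4] 0x0c->0x18 len=4 : 3f c7 81 e8
[5] 0x18->0x06 len=4 : 3f c7 81 e8
query mem[0x10]=0x82, mem[0x07]=0xc7, mem[0x09]=0xe8, mem[0x00]=0xef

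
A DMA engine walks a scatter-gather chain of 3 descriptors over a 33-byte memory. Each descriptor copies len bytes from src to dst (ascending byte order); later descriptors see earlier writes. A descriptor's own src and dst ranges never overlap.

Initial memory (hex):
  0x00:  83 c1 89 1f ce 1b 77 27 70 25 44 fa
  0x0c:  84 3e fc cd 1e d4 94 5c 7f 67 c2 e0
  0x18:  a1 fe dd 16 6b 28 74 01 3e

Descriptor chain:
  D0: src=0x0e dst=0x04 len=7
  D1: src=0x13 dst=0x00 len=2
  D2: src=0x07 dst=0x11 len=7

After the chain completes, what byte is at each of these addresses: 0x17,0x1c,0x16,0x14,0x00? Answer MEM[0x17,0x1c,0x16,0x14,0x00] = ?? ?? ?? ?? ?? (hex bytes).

[0] 0x0e->0x04 len=7 : fc cd 1e d4 94 5c 7f
[1] 0x13->0x00 len=2 : 5c 7f
[2] 0x07->0x11 len=7 : d4 94 5c 7f fa 84 3e
query mem[0x17]=0x3e, mem[0x1c]=0x6b, mem[0x16]=0x84, mem[0x14]=0x7f, mem[0x00]=0x5c

MEM[0x17,0x1c,0x16,0x14,0x00] = 3e 6b 84 7f 5c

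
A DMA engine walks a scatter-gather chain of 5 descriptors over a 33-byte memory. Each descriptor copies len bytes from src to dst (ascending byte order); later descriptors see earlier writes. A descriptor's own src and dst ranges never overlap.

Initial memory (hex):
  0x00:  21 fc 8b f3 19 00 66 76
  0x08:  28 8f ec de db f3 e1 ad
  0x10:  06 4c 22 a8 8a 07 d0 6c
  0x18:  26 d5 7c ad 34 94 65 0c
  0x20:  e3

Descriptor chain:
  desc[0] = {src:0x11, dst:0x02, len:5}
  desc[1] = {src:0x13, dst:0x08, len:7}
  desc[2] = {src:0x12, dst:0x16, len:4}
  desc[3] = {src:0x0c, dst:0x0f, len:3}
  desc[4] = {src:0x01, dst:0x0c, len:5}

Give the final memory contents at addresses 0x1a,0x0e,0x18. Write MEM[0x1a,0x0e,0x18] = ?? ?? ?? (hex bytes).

MEM[0x1a,0x0e,0x18] = 7c 22 8a

  after D0: wrote 5B at 0x02 = 4c22a88a07
  after D1: wrote 7B at 0x08 = a88a07d06c26d5
  after D2: wrote 4B at 0x16 = 22a88a07
  after D3: wrote 3B at 0x0f = 6c26d5
  after D4: wrote 5B at 0x0c = fc4c22a88a
query mem[0x1a]=0x7c, mem[0x0e]=0x22, mem[0x18]=0x8a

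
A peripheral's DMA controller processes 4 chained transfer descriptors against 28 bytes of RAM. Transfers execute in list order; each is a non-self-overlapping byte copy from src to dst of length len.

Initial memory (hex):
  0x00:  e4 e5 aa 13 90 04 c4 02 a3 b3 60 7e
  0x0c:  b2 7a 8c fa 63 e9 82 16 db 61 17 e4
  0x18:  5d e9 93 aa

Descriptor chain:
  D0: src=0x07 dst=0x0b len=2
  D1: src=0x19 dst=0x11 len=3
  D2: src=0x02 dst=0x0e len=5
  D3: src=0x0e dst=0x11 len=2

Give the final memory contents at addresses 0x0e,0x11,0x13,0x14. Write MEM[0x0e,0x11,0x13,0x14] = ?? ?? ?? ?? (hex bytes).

MEM[0x0e,0x11,0x13,0x14] = aa aa aa db

[0] 0x07->0x0b len=2 : 02 a3
[1] 0x19->0x11 len=3 : e9 93 aa
[2] 0x02->0x0e len=5 : aa 13 90 04 c4
[3] 0x0e->0x11 len=2 : aa 13
query mem[0x0e]=0xaa, mem[0x11]=0xaa, mem[0x13]=0xaa, mem[0x14]=0xdb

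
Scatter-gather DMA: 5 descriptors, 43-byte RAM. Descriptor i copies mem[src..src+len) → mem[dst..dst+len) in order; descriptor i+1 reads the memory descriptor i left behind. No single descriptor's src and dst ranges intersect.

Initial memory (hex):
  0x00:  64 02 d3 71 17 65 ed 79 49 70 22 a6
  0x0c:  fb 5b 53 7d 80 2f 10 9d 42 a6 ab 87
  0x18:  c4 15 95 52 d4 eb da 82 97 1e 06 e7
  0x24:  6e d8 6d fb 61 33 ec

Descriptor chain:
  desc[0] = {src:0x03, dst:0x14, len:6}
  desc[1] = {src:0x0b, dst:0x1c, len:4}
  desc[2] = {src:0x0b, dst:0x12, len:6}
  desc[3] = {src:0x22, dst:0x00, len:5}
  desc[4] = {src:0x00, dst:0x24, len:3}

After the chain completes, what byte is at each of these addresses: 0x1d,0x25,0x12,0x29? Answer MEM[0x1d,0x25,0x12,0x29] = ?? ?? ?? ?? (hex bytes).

MEM[0x1d,0x25,0x12,0x29] = fb e7 a6 33

#0 dst[0x14+6] := {0x71,0x17,0x65,0xed,0x79,0x49}
#1 dst[0x1c+4] := {0xa6,0xfb,0x5b,0x53}
#2 dst[0x12+6] := {0xa6,0xfb,0x5b,0x53,0x7d,0x80}
#3 dst[0x00+5] := {0x06,0xe7,0x6e,0xd8,0x6d}
#4 dst[0x24+3] := {0x06,0xe7,0x6e}
query mem[0x1d]=0xfb, mem[0x25]=0xe7, mem[0x12]=0xa6, mem[0x29]=0x33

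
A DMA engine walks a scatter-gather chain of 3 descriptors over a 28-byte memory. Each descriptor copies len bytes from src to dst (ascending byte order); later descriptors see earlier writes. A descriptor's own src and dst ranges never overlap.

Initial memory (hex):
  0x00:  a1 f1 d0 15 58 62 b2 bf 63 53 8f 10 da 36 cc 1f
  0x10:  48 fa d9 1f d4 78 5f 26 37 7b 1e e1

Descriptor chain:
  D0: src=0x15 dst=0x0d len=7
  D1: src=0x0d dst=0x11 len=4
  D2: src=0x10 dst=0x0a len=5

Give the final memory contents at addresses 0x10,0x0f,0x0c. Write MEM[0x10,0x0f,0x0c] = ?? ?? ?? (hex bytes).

#0 dst[0x0d+7] := {0x78,0x5f,0x26,0x37,0x7b,0x1e,0xe1}
#1 dst[0x11+4] := {0x78,0x5f,0x26,0x37}
#2 dst[0x0a+5] := {0x37,0x78,0x5f,0x26,0x37}
query mem[0x10]=0x37, mem[0x0f]=0x26, mem[0x0c]=0x5f

MEM[0x10,0x0f,0x0c] = 37 26 5f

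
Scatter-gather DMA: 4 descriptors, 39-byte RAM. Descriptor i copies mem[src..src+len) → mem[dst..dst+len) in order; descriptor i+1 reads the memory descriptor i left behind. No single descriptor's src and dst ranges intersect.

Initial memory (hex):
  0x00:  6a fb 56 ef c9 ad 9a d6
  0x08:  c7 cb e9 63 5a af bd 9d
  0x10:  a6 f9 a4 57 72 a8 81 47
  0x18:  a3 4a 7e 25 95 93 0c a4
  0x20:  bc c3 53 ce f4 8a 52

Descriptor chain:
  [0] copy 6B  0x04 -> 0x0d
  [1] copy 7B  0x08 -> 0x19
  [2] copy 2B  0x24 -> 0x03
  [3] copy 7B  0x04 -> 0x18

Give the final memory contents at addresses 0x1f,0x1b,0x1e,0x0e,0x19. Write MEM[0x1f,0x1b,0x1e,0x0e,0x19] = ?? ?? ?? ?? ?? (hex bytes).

#0 dst[0x0d+6] := {0xc9,0xad,0x9a,0xd6,0xc7,0xcb}
#1 dst[0x19+7] := {0xc7,0xcb,0xe9,0x63,0x5a,0xc9,0xad}
#2 dst[0x03+2] := {0xf4,0x8a}
#3 dst[0x18+7] := {0x8a,0xad,0x9a,0xd6,0xc7,0xcb,0xe9}
query mem[0x1f]=0xad, mem[0x1b]=0xd6, mem[0x1e]=0xe9, mem[0x0e]=0xad, mem[0x19]=0xad

MEM[0x1f,0x1b,0x1e,0x0e,0x19] = ad d6 e9 ad ad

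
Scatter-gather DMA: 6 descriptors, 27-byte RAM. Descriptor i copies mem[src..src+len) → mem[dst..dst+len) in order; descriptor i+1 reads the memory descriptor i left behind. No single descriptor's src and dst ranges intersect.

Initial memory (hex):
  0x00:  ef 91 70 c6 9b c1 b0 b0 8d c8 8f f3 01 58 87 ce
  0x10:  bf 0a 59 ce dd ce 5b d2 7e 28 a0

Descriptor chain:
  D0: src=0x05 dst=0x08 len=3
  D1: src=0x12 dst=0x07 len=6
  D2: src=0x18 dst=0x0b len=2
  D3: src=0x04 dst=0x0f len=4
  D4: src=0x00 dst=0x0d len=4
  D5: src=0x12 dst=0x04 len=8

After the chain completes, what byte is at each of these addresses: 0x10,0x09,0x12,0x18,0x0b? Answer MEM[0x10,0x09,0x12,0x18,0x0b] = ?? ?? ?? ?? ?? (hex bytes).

MEM[0x10,0x09,0x12,0x18,0x0b] = c6 d2 59 7e 28

  after D0: wrote 3B at 0x08 = c1b0b0
  after D1: wrote 6B at 0x07 = 59ceddce5bd2
  after D2: wrote 2B at 0x0b = 7e28
  after D3: wrote 4B at 0x0f = 9bc1b059
  after D4: wrote 4B at 0x0d = ef9170c6
  after D5: wrote 8B at 0x04 = 59ceddce5bd27e28
query mem[0x10]=0xc6, mem[0x09]=0xd2, mem[0x12]=0x59, mem[0x18]=0x7e, mem[0x0b]=0x28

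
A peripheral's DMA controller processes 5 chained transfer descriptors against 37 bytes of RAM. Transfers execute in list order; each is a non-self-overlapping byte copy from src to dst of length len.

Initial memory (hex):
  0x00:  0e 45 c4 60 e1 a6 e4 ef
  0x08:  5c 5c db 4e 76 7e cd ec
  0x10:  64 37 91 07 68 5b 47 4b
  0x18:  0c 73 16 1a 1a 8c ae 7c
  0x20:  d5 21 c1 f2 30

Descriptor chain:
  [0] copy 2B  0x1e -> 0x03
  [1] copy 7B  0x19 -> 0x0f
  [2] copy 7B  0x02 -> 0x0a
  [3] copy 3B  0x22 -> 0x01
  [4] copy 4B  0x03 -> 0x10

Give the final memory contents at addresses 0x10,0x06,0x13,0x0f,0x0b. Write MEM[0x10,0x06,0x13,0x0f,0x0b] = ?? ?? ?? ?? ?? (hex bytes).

D0: mem[0x03..0x04] <- [ae 7c]
D1: mem[0x0f..0x15] <- [73 16 1a 1a 8c ae 7c]
D2: mem[0x0a..0x10] <- [c4 ae 7c a6 e4 ef 5c]
D3: mem[0x01..0x03] <- [c1 f2 30]
D4: mem[0x10..0x13] <- [30 7c a6 e4]
query mem[0x10]=0x30, mem[0x06]=0xe4, mem[0x13]=0xe4, mem[0x0f]=0xef, mem[0x0b]=0xae

MEM[0x10,0x06,0x13,0x0f,0x0b] = 30 e4 e4 ef ae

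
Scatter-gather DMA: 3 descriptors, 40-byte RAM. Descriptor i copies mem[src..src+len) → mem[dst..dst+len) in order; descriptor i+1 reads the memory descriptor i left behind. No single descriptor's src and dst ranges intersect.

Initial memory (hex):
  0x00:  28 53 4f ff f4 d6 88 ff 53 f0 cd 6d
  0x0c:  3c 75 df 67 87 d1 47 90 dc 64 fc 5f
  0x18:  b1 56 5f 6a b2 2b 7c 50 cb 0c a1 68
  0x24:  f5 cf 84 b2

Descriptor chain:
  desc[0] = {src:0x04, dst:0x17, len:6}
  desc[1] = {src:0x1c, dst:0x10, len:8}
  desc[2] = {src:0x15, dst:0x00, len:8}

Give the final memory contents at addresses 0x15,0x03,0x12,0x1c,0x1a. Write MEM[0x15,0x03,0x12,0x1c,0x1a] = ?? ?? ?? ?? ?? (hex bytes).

  after D0: wrote 6B at 0x17 = f4d688ff53f0
  after D1: wrote 8B at 0x10 = f02b7c50cb0ca168
  after D2: wrote 8B at 0x00 = 0ca168d688ff53f0
query mem[0x15]=0x0c, mem[0x03]=0xd6, mem[0x12]=0x7c, mem[0x1c]=0xf0, mem[0x1a]=0xff

MEM[0x15,0x03,0x12,0x1c,0x1a] = 0c d6 7c f0 ff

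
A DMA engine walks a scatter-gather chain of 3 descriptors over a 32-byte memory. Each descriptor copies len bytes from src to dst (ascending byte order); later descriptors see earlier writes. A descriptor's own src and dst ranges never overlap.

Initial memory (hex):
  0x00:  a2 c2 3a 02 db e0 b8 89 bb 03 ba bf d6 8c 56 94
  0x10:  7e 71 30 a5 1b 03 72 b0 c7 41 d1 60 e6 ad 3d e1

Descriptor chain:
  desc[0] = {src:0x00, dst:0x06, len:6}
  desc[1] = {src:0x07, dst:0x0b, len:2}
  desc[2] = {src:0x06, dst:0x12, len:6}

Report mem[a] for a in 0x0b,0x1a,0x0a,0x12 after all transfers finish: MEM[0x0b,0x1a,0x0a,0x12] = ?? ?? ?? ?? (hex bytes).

[0] 0x00->0x06 len=6 : a2 c2 3a 02 db e0
[1] 0x07->0x0b len=2 : c2 3a
[2] 0x06->0x12 len=6 : a2 c2 3a 02 db c2
query mem[0x0b]=0xc2, mem[0x1a]=0xd1, mem[0x0a]=0xdb, mem[0x12]=0xa2

MEM[0x0b,0x1a,0x0a,0x12] = c2 d1 db a2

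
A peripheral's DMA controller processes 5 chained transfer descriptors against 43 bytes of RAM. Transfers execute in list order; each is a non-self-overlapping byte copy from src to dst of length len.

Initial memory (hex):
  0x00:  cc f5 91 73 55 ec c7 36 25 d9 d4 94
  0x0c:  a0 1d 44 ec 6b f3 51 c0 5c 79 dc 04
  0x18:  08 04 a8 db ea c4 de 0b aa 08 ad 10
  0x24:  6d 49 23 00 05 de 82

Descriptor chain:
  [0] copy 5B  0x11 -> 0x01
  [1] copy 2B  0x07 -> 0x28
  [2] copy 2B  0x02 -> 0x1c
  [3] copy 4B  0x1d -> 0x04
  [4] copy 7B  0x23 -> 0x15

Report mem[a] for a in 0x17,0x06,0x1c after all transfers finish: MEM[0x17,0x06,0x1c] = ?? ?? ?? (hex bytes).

  after D0: wrote 5B at 0x01 = f351c05c79
  after D1: wrote 2B at 0x28 = 3625
  after D2: wrote 2B at 0x1c = 51c0
  after D3: wrote 4B at 0x04 = c0de0baa
  after D4: wrote 7B at 0x15 = 106d4923003625
query mem[0x17]=0x49, mem[0x06]=0x0b, mem[0x1c]=0x51

MEM[0x17,0x06,0x1c] = 49 0b 51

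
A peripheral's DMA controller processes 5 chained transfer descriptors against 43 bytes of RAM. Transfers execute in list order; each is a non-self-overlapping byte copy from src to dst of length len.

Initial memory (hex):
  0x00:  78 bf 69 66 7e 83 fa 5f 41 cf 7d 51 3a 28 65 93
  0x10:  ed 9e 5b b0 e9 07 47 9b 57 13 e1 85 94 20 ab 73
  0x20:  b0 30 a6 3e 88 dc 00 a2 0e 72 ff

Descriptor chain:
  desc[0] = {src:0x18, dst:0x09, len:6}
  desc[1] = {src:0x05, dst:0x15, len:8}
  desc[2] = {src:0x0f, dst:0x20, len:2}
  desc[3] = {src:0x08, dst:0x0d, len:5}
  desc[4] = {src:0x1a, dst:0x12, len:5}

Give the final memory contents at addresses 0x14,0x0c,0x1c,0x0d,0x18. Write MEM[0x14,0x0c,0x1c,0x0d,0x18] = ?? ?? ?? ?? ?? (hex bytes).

  after D0: wrote 6B at 0x09 = 5713e1859420
  after D1: wrote 8B at 0x15 = 83fa5f415713e185
  after D2: wrote 2B at 0x20 = 93ed
  after D3: wrote 5B at 0x0d = 415713e185
  after D4: wrote 5B at 0x12 = 13e18520ab
query mem[0x14]=0x85, mem[0x0c]=0x85, mem[0x1c]=0x85, mem[0x0d]=0x41, mem[0x18]=0x41

MEM[0x14,0x0c,0x1c,0x0d,0x18] = 85 85 85 41 41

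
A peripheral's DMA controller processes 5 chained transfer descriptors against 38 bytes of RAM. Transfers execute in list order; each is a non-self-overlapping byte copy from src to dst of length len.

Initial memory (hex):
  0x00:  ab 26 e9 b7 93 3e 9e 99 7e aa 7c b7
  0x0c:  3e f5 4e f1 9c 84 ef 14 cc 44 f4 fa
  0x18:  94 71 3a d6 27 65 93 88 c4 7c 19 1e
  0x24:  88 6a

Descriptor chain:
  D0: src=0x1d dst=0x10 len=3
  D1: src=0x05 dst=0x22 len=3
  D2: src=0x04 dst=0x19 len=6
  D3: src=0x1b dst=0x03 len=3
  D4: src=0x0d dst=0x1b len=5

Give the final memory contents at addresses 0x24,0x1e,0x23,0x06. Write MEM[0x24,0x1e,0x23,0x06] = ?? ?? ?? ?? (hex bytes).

D0: mem[0x10..0x12] <- [65 93 88]
D1: mem[0x22..0x24] <- [3e 9e 99]
D2: mem[0x19..0x1e] <- [93 3e 9e 99 7e aa]
D3: mem[0x03..0x05] <- [9e 99 7e]
D4: mem[0x1b..0x1f] <- [f5 4e f1 65 93]
query mem[0x24]=0x99, mem[0x1e]=0x65, mem[0x23]=0x9e, mem[0x06]=0x9e

MEM[0x24,0x1e,0x23,0x06] = 99 65 9e 9e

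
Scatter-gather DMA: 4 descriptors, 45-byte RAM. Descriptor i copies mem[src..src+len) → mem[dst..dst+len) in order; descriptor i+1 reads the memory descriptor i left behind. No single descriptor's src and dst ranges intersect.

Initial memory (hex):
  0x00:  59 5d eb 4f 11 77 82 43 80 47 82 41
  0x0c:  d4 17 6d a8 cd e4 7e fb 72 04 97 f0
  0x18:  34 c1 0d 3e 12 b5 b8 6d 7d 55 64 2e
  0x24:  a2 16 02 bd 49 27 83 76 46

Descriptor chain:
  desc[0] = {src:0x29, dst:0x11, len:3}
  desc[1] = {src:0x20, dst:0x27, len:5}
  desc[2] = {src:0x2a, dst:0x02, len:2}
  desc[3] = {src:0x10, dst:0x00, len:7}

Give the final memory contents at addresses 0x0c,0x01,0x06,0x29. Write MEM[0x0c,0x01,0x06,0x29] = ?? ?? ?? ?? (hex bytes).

MEM[0x0c,0x01,0x06,0x29] = d4 27 97 64

D0: mem[0x11..0x13] <- [27 83 76]
D1: mem[0x27..0x2b] <- [7d 55 64 2e a2]
D2: mem[0x02..0x03] <- [2e a2]
D3: mem[0x00..0x06] <- [cd 27 83 76 72 04 97]
query mem[0x0c]=0xd4, mem[0x01]=0x27, mem[0x06]=0x97, mem[0x29]=0x64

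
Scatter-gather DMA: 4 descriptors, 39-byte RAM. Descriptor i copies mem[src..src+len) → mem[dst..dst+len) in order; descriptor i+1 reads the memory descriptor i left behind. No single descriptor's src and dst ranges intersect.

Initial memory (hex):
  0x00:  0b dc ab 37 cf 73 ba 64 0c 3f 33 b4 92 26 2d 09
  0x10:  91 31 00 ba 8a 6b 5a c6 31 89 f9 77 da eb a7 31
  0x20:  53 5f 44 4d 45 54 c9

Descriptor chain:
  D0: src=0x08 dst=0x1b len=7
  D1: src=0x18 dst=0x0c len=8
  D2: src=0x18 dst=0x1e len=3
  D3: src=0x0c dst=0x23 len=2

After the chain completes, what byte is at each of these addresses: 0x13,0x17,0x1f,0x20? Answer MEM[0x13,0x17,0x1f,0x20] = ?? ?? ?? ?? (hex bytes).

MEM[0x13,0x17,0x1f,0x20] = 92 c6 89 f9

[0] 0x08->0x1b len=7 : 0c 3f 33 b4 92 26 2d
[1] 0x18->0x0c len=8 : 31 89 f9 0c 3f 33 b4 92
[2] 0x18->0x1e len=3 : 31 89 f9
[3] 0x0c->0x23 len=2 : 31 89
query mem[0x13]=0x92, mem[0x17]=0xc6, mem[0x1f]=0x89, mem[0x20]=0xf9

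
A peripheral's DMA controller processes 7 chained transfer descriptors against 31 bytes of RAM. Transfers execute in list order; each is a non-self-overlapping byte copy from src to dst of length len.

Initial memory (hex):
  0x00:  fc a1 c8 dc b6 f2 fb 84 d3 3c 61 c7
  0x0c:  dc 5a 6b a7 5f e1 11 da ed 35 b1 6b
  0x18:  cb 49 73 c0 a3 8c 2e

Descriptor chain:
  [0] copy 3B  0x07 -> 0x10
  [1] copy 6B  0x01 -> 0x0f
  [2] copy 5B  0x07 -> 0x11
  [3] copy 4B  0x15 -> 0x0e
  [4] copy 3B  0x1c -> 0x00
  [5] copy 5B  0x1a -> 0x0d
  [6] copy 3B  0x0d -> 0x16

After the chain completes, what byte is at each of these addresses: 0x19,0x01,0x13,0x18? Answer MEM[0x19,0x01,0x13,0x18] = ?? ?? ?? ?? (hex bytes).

MEM[0x19,0x01,0x13,0x18] = 49 8c 3c a3

#0 dst[0x10+3] := {0x84,0xd3,0x3c}
#1 dst[0x0f+6] := {0xa1,0xc8,0xdc,0xb6,0xf2,0xfb}
#2 dst[0x11+5] := {0x84,0xd3,0x3c,0x61,0xc7}
#3 dst[0x0e+4] := {0xc7,0xb1,0x6b,0xcb}
#4 dst[0x00+3] := {0xa3,0x8c,0x2e}
#5 dst[0x0d+5] := {0x73,0xc0,0xa3,0x8c,0x2e}
#6 dst[0x16+3] := {0x73,0xc0,0xa3}
query mem[0x19]=0x49, mem[0x01]=0x8c, mem[0x13]=0x3c, mem[0x18]=0xa3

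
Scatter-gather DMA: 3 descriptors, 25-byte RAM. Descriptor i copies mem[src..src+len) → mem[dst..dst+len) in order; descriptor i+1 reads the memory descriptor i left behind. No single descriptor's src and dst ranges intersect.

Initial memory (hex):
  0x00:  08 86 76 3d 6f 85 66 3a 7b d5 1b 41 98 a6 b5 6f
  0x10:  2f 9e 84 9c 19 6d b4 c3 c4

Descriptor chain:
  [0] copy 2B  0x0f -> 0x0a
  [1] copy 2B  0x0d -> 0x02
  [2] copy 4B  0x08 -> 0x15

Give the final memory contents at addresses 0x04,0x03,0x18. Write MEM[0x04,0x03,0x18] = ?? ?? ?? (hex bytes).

MEM[0x04,0x03,0x18] = 6f b5 2f

[0] 0x0f->0x0a len=2 : 6f 2f
[1] 0x0d->0x02 len=2 : a6 b5
[2] 0x08->0x15 len=4 : 7b d5 6f 2f
query mem[0x04]=0x6f, mem[0x03]=0xb5, mem[0x18]=0x2f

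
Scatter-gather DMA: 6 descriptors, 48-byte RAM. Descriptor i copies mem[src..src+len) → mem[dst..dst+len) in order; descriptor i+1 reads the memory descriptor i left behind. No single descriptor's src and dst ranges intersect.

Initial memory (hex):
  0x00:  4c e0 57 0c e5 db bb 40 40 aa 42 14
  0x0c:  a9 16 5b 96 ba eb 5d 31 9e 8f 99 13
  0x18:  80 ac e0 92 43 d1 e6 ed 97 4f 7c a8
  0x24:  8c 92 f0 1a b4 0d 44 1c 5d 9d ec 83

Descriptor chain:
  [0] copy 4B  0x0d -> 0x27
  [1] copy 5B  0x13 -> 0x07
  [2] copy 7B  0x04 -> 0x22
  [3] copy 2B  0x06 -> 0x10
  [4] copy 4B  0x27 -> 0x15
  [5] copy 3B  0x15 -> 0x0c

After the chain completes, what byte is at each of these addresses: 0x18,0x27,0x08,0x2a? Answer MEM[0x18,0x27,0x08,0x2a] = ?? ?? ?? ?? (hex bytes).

MEM[0x18,0x27,0x08,0x2a] = ba 8f 9e ba

  after D0: wrote 4B at 0x27 = 165b96ba
  after D1: wrote 5B at 0x07 = 319e8f9913
  after D2: wrote 7B at 0x22 = e5dbbb319e8f99
  after D3: wrote 2B at 0x10 = bb31
  after D4: wrote 4B at 0x15 = 8f9996ba
  after D5: wrote 3B at 0x0c = 8f9996
query mem[0x18]=0xba, mem[0x27]=0x8f, mem[0x08]=0x9e, mem[0x2a]=0xba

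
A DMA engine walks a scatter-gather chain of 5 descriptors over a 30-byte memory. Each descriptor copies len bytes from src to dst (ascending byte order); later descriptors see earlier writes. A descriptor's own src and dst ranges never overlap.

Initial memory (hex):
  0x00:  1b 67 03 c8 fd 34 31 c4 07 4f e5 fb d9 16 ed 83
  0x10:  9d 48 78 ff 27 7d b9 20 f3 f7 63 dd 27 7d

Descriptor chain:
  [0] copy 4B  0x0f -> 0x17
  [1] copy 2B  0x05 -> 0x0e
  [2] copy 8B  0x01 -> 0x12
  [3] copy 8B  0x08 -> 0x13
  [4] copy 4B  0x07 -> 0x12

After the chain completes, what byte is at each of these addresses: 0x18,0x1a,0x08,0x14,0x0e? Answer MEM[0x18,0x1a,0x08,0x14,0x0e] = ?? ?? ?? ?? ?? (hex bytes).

  after D0: wrote 4B at 0x17 = 839d4878
  after D1: wrote 2B at 0x0e = 3431
  after D2: wrote 8B at 0x12 = 6703c8fd3431c407
  after D3: wrote 8B at 0x13 = 074fe5fbd9163431
  after D4: wrote 4B at 0x12 = c4074fe5
query mem[0x18]=0x16, mem[0x1a]=0x31, mem[0x08]=0x07, mem[0x14]=0x4f, mem[0x0e]=0x34

MEM[0x18,0x1a,0x08,0x14,0x0e] = 16 31 07 4f 34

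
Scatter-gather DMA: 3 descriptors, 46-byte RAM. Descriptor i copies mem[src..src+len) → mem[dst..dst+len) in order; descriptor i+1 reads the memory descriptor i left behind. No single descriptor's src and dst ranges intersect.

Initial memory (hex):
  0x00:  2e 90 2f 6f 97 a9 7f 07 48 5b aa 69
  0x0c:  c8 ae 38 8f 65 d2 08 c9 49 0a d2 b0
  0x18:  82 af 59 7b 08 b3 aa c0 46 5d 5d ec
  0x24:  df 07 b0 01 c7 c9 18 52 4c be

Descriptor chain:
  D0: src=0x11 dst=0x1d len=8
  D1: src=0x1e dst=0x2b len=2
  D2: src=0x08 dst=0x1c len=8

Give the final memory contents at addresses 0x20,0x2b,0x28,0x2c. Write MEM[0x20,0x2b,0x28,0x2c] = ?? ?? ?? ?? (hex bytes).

#0 dst[0x1d+8] := {0xd2,0x08,0xc9,0x49,0x0a,0xd2,0xb0,0x82}
#1 dst[0x2b+2] := {0x08,0xc9}
#2 dst[0x1c+8] := {0x48,0x5b,0xaa,0x69,0xc8,0xae,0x38,0x8f}
query mem[0x20]=0xc8, mem[0x2b]=0x08, mem[0x28]=0xc7, mem[0x2c]=0xc9

MEM[0x20,0x2b,0x28,0x2c] = c8 08 c7 c9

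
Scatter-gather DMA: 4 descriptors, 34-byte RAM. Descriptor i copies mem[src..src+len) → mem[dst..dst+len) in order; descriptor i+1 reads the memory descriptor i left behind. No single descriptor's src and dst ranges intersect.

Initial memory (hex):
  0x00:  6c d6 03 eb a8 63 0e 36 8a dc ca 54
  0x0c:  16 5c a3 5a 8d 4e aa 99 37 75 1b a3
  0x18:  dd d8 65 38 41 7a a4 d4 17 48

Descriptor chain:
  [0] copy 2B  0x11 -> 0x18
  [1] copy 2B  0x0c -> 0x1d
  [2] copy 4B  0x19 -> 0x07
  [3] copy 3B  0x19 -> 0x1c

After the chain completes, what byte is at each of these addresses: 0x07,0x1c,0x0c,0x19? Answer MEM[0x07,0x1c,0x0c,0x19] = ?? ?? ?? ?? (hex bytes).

MEM[0x07,0x1c,0x0c,0x19] = aa aa 16 aa

[0] 0x11->0x18 len=2 : 4e aa
[1] 0x0c->0x1d len=2 : 16 5c
[2] 0x19->0x07 len=4 : aa 65 38 41
[3] 0x19->0x1c len=3 : aa 65 38
query mem[0x07]=0xaa, mem[0x1c]=0xaa, mem[0x0c]=0x16, mem[0x19]=0xaa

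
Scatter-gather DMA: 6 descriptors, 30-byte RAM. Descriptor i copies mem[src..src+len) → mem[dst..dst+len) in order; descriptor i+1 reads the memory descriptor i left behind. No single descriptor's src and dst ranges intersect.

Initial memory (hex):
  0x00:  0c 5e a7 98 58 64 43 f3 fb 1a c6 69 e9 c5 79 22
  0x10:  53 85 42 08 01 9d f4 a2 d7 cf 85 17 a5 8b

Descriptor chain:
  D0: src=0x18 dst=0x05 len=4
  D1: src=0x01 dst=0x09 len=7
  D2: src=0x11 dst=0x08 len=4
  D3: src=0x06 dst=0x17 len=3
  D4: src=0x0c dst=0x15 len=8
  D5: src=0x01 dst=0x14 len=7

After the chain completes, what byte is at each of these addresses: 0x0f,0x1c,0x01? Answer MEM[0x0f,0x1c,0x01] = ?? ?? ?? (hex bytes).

MEM[0x0f,0x1c,0x01] = 85 08 5e

[0] 0x18->0x05 len=4 : d7 cf 85 17
[1] 0x01->0x09 len=7 : 5e a7 98 58 d7 cf 85
[2] 0x11->0x08 len=4 : 85 42 08 01
[3] 0x06->0x17 len=3 : cf 85 85
[4] 0x0c->0x15 len=8 : 58 d7 cf 85 53 85 42 08
[5] 0x01->0x14 len=7 : 5e a7 98 58 d7 cf 85
query mem[0x0f]=0x85, mem[0x1c]=0x08, mem[0x01]=0x5e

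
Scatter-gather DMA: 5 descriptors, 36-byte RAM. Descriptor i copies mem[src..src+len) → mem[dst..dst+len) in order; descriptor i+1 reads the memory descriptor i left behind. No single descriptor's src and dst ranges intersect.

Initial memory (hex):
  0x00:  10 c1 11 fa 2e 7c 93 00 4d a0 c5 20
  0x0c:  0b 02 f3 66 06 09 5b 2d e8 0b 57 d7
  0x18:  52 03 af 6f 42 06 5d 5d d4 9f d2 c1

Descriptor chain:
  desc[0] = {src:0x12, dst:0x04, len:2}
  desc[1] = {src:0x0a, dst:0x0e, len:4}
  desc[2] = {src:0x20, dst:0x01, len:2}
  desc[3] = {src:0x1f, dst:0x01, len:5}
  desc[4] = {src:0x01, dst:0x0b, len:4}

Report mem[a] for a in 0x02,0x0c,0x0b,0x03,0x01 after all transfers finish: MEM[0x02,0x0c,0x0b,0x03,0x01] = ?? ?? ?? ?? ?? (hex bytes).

MEM[0x02,0x0c,0x0b,0x03,0x01] = d4 d4 5d 9f 5d

  after D0: wrote 2B at 0x04 = 5b2d
  after D1: wrote 4B at 0x0e = c5200b02
  after D2: wrote 2B at 0x01 = d49f
  after D3: wrote 5B at 0x01 = 5dd49fd2c1
  after D4: wrote 4B at 0x0b = 5dd49fd2
query mem[0x02]=0xd4, mem[0x0c]=0xd4, mem[0x0b]=0x5d, mem[0x03]=0x9f, mem[0x01]=0x5d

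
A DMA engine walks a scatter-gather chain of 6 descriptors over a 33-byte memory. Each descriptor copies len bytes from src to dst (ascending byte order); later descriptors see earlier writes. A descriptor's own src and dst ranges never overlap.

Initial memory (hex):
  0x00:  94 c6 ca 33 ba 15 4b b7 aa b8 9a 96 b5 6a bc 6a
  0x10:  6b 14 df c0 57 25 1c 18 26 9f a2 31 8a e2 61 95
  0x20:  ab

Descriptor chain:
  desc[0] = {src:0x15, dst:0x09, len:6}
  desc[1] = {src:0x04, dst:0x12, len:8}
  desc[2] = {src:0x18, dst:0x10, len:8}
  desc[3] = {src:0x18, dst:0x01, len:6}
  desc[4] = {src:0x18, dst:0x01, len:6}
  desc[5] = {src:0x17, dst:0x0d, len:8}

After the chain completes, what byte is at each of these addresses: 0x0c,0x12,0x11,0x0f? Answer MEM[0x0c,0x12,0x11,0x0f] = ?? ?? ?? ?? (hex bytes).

MEM[0x0c,0x12,0x11,0x0f] = 26 8a 31 18

D0: mem[0x09..0x0e] <- [25 1c 18 26 9f a2]
D1: mem[0x12..0x19] <- [ba 15 4b b7 aa 25 1c 18]
D2: mem[0x10..0x17] <- [1c 18 a2 31 8a e2 61 95]
D3: mem[0x01..0x06] <- [1c 18 a2 31 8a e2]
D4: mem[0x01..0x06] <- [1c 18 a2 31 8a e2]
D5: mem[0x0d..0x14] <- [95 1c 18 a2 31 8a e2 61]
query mem[0x0c]=0x26, mem[0x12]=0x8a, mem[0x11]=0x31, mem[0x0f]=0x18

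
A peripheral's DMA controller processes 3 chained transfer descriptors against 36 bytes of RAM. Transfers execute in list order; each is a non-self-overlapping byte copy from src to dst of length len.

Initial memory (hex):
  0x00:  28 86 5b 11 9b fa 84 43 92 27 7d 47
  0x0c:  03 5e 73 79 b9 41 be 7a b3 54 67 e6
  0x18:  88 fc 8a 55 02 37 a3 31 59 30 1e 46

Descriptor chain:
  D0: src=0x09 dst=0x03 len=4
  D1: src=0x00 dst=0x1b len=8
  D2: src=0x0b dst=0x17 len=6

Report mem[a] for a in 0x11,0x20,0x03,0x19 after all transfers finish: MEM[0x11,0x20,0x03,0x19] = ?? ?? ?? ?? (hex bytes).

#0 dst[0x03+4] := {0x27,0x7d,0x47,0x03}
#1 dst[0x1b+8] := {0x28,0x86,0x5b,0x27,0x7d,0x47,0x03,0x43}
#2 dst[0x17+6] := {0x47,0x03,0x5e,0x73,0x79,0xb9}
query mem[0x11]=0x41, mem[0x20]=0x47, mem[0x03]=0x27, mem[0x19]=0x5e

MEM[0x11,0x20,0x03,0x19] = 41 47 27 5e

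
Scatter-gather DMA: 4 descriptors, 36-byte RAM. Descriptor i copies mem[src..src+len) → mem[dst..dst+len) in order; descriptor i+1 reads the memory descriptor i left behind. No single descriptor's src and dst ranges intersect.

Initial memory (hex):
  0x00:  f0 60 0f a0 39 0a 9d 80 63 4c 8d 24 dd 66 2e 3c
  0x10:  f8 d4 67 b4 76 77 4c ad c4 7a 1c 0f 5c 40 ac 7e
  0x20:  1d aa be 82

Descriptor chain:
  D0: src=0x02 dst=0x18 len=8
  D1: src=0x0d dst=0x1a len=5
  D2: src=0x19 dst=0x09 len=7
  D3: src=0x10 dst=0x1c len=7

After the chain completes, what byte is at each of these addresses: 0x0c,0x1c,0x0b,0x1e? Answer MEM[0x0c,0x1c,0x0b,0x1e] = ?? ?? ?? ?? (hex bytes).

MEM[0x0c,0x1c,0x0b,0x1e] = 3c f8 2e 67

#0 dst[0x18+8] := {0x0f,0xa0,0x39,0x0a,0x9d,0x80,0x63,0x4c}
#1 dst[0x1a+5] := {0x66,0x2e,0x3c,0xf8,0xd4}
#2 dst[0x09+7] := {0xa0,0x66,0x2e,0x3c,0xf8,0xd4,0x4c}
#3 dst[0x1c+7] := {0xf8,0xd4,0x67,0xb4,0x76,0x77,0x4c}
query mem[0x0c]=0x3c, mem[0x1c]=0xf8, mem[0x0b]=0x2e, mem[0x1e]=0x67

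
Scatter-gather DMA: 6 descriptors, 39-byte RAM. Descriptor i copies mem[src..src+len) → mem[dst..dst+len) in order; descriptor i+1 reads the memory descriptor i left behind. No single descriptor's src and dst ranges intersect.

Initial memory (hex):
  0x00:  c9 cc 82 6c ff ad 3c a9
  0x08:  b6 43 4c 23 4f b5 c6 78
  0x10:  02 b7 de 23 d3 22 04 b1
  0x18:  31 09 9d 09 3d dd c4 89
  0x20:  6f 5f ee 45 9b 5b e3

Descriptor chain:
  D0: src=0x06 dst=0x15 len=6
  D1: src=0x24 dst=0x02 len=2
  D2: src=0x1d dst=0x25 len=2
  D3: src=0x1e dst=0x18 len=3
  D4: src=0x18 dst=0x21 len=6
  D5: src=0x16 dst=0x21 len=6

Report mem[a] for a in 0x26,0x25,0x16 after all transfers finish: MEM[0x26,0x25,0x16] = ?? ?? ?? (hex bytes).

D0: mem[0x15..0x1a] <- [3c a9 b6 43 4c 23]
D1: mem[0x02..0x03] <- [9b 5b]
D2: mem[0x25..0x26] <- [dd c4]
D3: mem[0x18..0x1a] <- [c4 89 6f]
D4: mem[0x21..0x26] <- [c4 89 6f 09 3d dd]
D5: mem[0x21..0x26] <- [a9 b6 c4 89 6f 09]
query mem[0x26]=0x09, mem[0x25]=0x6f, mem[0x16]=0xa9

MEM[0x26,0x25,0x16] = 09 6f a9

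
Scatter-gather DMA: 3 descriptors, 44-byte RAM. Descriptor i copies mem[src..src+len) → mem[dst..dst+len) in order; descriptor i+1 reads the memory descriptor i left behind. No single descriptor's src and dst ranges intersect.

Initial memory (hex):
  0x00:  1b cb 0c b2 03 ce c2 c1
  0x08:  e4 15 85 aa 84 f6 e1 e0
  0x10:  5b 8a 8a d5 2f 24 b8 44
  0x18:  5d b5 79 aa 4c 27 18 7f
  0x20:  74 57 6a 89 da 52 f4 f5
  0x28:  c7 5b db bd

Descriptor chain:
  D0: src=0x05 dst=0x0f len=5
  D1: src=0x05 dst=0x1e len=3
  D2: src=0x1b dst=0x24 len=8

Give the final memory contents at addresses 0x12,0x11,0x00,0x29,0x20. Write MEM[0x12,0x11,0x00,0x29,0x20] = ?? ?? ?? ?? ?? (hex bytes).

MEM[0x12,0x11,0x00,0x29,0x20] = e4 c1 1b c1 c1

D0: mem[0x0f..0x13] <- [ce c2 c1 e4 15]
D1: mem[0x1e..0x20] <- [ce c2 c1]
D2: mem[0x24..0x2b] <- [aa 4c 27 ce c2 c1 57 6a]
query mem[0x12]=0xe4, mem[0x11]=0xc1, mem[0x00]=0x1b, mem[0x29]=0xc1, mem[0x20]=0xc1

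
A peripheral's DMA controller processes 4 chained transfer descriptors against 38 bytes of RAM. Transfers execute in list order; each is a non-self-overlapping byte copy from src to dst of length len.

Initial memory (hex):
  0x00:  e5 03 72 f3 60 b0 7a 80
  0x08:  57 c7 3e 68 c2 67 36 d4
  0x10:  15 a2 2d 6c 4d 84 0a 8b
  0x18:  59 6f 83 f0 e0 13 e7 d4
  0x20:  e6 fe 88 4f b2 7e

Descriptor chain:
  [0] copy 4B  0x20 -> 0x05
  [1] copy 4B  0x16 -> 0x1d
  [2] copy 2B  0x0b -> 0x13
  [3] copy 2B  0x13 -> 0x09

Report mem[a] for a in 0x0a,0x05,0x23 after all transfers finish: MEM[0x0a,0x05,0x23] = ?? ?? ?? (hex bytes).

D0: mem[0x05..0x08] <- [e6 fe 88 4f]
D1: mem[0x1d..0x20] <- [0a 8b 59 6f]
D2: mem[0x13..0x14] <- [68 c2]
D3: mem[0x09..0x0a] <- [68 c2]
query mem[0x0a]=0xc2, mem[0x05]=0xe6, mem[0x23]=0x4f

MEM[0x0a,0x05,0x23] = c2 e6 4f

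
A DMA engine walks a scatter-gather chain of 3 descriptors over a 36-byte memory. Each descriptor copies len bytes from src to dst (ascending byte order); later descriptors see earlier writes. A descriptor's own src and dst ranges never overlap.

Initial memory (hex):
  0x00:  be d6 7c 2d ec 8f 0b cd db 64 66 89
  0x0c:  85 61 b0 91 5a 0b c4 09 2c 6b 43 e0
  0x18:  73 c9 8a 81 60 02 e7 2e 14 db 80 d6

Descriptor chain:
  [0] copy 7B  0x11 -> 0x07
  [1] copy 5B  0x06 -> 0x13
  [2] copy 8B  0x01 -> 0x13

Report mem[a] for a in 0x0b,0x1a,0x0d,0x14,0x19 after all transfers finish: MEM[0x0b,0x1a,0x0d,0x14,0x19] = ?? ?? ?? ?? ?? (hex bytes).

MEM[0x0b,0x1a,0x0d,0x14,0x19] = 6b c4 e0 7c 0b

  after D0: wrote 7B at 0x07 = 0bc4092c6b43e0
  after D1: wrote 5B at 0x13 = 0b0bc4092c
  after D2: wrote 8B at 0x13 = d67c2dec8f0b0bc4
query mem[0x0b]=0x6b, mem[0x1a]=0xc4, mem[0x0d]=0xe0, mem[0x14]=0x7c, mem[0x19]=0x0b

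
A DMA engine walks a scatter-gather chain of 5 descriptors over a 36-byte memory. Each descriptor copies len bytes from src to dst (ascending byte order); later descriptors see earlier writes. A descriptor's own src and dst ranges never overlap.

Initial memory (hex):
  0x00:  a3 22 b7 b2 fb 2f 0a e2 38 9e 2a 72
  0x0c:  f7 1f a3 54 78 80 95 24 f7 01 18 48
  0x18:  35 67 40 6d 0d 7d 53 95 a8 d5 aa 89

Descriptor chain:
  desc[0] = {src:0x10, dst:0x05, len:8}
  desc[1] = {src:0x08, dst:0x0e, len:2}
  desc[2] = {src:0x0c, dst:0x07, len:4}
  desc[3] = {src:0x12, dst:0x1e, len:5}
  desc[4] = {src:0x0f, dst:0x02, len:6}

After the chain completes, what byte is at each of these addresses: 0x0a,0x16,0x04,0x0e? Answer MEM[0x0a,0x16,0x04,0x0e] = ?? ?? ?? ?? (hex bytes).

  after D0: wrote 8B at 0x05 = 78809524f7011848
  after D1: wrote 2B at 0x0e = 24f7
  after D2: wrote 4B at 0x07 = 481f24f7
  after D3: wrote 5B at 0x1e = 9524f70118
  after D4: wrote 6B at 0x02 = f778809524f7
query mem[0x0a]=0xf7, mem[0x16]=0x18, mem[0x04]=0x80, mem[0x0e]=0x24

MEM[0x0a,0x16,0x04,0x0e] = f7 18 80 24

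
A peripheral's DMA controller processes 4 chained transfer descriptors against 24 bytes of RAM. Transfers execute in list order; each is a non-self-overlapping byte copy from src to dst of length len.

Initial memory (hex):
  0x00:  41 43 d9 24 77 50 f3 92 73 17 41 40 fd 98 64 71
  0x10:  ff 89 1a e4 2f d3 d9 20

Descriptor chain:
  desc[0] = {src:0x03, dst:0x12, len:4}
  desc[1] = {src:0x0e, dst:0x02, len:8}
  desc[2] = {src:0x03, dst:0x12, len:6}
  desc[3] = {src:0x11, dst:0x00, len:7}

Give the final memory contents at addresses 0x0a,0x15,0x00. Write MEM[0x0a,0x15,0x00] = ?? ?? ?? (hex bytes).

#0 dst[0x12+4] := {0x24,0x77,0x50,0xf3}
#1 dst[0x02+8] := {0x64,0x71,0xff,0x89,0x24,0x77,0x50,0xf3}
#2 dst[0x12+6] := {0x71,0xff,0x89,0x24,0x77,0x50}
#3 dst[0x00+7] := {0x89,0x71,0xff,0x89,0x24,0x77,0x50}
query mem[0x0a]=0x41, mem[0x15]=0x24, mem[0x00]=0x89

MEM[0x0a,0x15,0x00] = 41 24 89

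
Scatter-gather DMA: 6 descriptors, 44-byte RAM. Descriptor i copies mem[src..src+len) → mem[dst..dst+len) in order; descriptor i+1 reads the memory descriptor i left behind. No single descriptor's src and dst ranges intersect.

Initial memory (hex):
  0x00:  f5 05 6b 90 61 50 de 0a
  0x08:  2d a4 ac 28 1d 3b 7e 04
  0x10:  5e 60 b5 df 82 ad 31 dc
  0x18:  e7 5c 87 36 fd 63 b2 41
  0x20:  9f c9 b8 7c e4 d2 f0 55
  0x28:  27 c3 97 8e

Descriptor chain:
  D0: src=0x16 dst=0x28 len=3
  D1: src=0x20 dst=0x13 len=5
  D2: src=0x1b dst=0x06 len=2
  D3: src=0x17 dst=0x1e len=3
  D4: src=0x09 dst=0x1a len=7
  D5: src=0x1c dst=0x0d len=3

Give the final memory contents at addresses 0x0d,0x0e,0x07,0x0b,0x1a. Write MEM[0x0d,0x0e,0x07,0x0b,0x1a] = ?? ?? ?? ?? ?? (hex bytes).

  after D0: wrote 3B at 0x28 = 31dce7
  after D1: wrote 5B at 0x13 = 9fc9b87ce4
  after D2: wrote 2B at 0x06 = 36fd
  after D3: wrote 3B at 0x1e = e4e75c
  after D4: wrote 7B at 0x1a = a4ac281d3b7e04
  after D5: wrote 3B at 0x0d = 281d3b
query mem[0x0d]=0x28, mem[0x0e]=0x1d, mem[0x07]=0xfd, mem[0x0b]=0x28, mem[0x1a]=0xa4

MEM[0x0d,0x0e,0x07,0x0b,0x1a] = 28 1d fd 28 a4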